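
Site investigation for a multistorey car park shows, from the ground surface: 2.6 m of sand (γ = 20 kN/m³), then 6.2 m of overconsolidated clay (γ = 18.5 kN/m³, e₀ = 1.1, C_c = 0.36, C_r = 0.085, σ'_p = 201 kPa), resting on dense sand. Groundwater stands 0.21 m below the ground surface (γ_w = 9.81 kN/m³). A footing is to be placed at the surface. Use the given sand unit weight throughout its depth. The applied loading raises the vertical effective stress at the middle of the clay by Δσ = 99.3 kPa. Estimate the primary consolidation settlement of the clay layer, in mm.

S_c ≈ 112 mm

Mid-depth of clay below the ground surface: z = 2.6 + 6.2/2 = 5.7 m.
Total vertical stress at mid-clay: σ_v = 20×2.6 + 18.5×3.1 = 109.35 kPa.
Pore pressure: u = 9.81×(5.7 − 0.21) = 53.857 kPa.
Initial effective stress: σ'_0 = σ_v − u = 109.35 − 53.857 = 55.493 kPa.
Final effective stress: σ'_f = 55.493 + 99.3 = 154.79 kPa.
σ'_f = 154.79 ≤ σ'_p = 201 kPa, so the clay remains overconsolidated and only the recompression index applies:
S_c = C_r·H/(1+e₀)·log₁₀(σ'_f/σ'_0) = 0.085×6.2/2.1×log₁₀(154.79/55.493)
    = 0.25095 × 0.4455 = 0.1118 m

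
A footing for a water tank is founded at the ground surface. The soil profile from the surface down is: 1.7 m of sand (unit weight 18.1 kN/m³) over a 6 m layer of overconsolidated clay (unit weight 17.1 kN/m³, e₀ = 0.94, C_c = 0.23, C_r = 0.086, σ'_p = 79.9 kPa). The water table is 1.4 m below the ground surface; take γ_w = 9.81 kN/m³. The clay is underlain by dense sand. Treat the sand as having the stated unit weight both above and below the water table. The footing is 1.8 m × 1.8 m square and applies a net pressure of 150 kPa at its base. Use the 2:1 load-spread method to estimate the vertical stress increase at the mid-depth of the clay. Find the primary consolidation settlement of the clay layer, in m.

S_c ≈ 0.0241 m

Mid-depth of clay below the ground surface: z = 1.7 + 6/2 = 4.7 m.
Total vertical stress at mid-clay: σ_v = 18.1×1.7 + 17.1×3 = 82.07 kPa.
Pore pressure: u = 9.81×(4.7 − 1.4) = 32.373 kPa.
Initial effective stress: σ'_0 = σ_v − u = 82.07 − 32.373 = 49.697 kPa.
Stress increase at mid-clay by the 2:1 spreading method:
Δσ = qBL/((B+z)(L+z)) = 150×1.8×1.8/((1.8+4.7)(1.8+4.7)) = 11.503 kPa
Final effective stress: σ'_f = 49.697 + 11.503 = 61.2 kPa.
σ'_f = 61.2 ≤ σ'_p = 79.9 kPa, so the clay remains overconsolidated and only the recompression index applies:
S_c = C_r·H/(1+e₀)·log₁₀(σ'_f/σ'_0) = 0.086×6/1.94×log₁₀(61.2/49.697)
    = 0.26598 × 0.090421 = 0.02405 m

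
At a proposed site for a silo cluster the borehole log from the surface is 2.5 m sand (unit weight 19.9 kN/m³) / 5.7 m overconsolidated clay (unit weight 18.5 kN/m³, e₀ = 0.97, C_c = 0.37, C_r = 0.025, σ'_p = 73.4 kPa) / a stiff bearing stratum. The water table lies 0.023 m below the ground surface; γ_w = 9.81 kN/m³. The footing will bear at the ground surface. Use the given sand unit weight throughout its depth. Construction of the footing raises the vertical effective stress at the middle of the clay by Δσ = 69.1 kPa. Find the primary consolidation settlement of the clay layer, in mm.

S_c ≈ 238 mm

Mid-depth of clay below the ground surface: z = 2.5 + 5.7/2 = 5.35 m.
Total vertical stress at mid-clay: σ_v = 19.9×2.5 + 18.5×2.85 = 102.47 kPa.
Pore pressure: u = 9.81×(5.35 − 0.023) = 52.258 kPa.
Initial effective stress: σ'_0 = σ_v − u = 102.47 − 52.258 = 50.212 kPa.
Final effective stress: σ'_f = 50.212 + 69.1 = 119.31 kPa.
σ'_f = 119.31 > σ'_p = 73.4 kPa, so the stress path crosses the preconsolidation pressure — recompression up to σ'_p, then virgin compression beyond:
S_c = H/(1+e₀)·[C_r·log₁₀(σ'_p/σ'_0) + C_c·log₁₀(σ'_f/σ'_p)]
    = 5.7/1.97 × [0.025×log₁₀(73.4/50.212) + 0.37×log₁₀(119.31/73.4)]
    = 2.8934 × [0.0041222 + 0.078063] = 0.2378 m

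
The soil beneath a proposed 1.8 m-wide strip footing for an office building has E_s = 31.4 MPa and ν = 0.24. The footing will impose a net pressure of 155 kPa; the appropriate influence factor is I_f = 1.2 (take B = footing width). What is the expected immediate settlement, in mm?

Immediate (elastic) settlement: S_e = q·B·(1−ν²)/E_s · I_f.
E_s = 31.4 MPa = 31400 kPa.
S_e = 155 × 1.8 × (1 − 0.24²) / 31400 × 1.2
    = 155 × 1.8 × 0.9424 / 31400 × 1.2
    = 0.01005 m = 10.05 mm

S_e ≈ 10 mm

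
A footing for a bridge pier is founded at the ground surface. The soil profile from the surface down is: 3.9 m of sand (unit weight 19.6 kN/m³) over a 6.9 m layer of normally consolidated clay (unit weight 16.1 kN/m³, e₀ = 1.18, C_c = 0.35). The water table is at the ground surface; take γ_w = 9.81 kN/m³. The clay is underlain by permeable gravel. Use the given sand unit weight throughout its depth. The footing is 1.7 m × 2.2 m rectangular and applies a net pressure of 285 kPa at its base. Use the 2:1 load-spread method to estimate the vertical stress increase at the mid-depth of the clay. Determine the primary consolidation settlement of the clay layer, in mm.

Mid-depth of clay below the ground surface: z = 3.9 + 6.9/2 = 7.35 m.
Total vertical stress at mid-clay: σ_v = 19.6×3.9 + 16.1×3.45 = 131.99 kPa.
Pore pressure: u = 9.81×(7.35 − 0) = 72.103 kPa.
Initial effective stress: σ'_0 = σ_v − u = 131.99 − 72.103 = 59.887 kPa.
Stress increase at mid-clay by the 2:1 spreading method:
Δσ = qBL/((B+z)(L+z)) = 285×1.7×2.2/((1.7+7.35)(2.2+7.35)) = 12.333 kPa
Final effective stress: σ'_f = σ'_0 + Δσ = 59.887 + 12.333 = 72.22 kPa.
Normally consolidated clay, so the full stress increment lies on the virgin compression line:
S_c = C_c·H/(1+e₀)·log₁₀(σ'_f/σ'_0) = 0.35×6.9/(1+1.18)×log₁₀(72.22/59.887)
    = 1.1078 × 0.081325 = 0.09009 m

S_c ≈ 90.1 mm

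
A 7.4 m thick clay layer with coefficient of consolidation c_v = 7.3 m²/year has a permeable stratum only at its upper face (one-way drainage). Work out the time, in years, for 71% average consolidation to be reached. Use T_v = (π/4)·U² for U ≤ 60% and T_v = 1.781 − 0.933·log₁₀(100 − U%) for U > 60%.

t ≈ 3.12 years

Drainage path length: H_d = H = 7.4 m (single drainage).
U > 60%: T_v = 1.781 − 0.933·log₁₀(100 − 71) = 0.41658.
t = T_v·H_d²/c_v = 0.41658×7.4²/7.3 = 3.125 years.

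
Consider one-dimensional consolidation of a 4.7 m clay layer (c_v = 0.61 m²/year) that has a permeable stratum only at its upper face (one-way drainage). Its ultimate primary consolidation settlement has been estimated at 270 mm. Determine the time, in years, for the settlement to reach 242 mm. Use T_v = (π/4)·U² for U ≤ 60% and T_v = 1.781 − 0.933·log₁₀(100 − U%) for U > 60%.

Drainage path length: H_d = H = 4.7 m (single drainage).
U = S(t)/S_ult = 242/270 = 0.8963.
U > 60%: T_v = 1.781 − 0.933·log₁₀(100 − 89.63) = 0.83326.
t = T_v·H_d²/c_v = 0.83326×4.7²/0.61 = 30.17 years.

t ≈ 30.2 years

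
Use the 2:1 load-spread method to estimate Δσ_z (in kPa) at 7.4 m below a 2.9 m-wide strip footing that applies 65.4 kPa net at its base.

By the 2:1 method the load spreads at 1 horizontal : 2 vertical, so at depth z the loaded area has grown by z in each plan dimension:
Δσ = qB/(B+z) = 65.4×2.9/(2.9+7.4) = 18.414 kPa

Δσ_z ≈ 18.4 kPa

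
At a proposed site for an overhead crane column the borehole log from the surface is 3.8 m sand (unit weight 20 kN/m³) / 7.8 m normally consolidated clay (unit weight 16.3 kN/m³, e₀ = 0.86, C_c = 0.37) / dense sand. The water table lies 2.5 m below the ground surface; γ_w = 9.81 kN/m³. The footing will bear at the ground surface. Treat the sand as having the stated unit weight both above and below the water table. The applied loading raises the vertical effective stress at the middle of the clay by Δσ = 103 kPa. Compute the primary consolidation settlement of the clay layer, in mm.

Mid-depth of clay below the ground surface: z = 3.8 + 7.8/2 = 7.7 m.
Total vertical stress at mid-clay: σ_v = 20×3.8 + 16.3×3.9 = 139.57 kPa.
Pore pressure: u = 9.81×(7.7 − 2.5) = 51.012 kPa.
Initial effective stress: σ'_0 = σ_v − u = 139.57 − 51.012 = 88.558 kPa.
Final effective stress: σ'_f = σ'_0 + Δσ = 88.558 + 103 = 191.56 kPa.
Normally consolidated clay, so the full stress increment lies on the virgin compression line:
S_c = C_c·H/(1+e₀)·log₁₀(σ'_f/σ'_0) = 0.37×7.8/(1+0.86)×log₁₀(191.56/88.558)
    = 1.5516 × 0.33508 = 0.5199 m

S_c ≈ 520 mm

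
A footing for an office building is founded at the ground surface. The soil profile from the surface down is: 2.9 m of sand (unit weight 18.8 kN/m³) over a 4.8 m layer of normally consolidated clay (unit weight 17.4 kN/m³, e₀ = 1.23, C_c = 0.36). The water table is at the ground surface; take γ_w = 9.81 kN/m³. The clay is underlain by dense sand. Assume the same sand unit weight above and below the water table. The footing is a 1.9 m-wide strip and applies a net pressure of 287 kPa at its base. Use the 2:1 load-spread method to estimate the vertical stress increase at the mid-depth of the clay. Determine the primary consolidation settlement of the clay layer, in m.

Mid-depth of clay below the ground surface: z = 2.9 + 4.8/2 = 5.3 m.
Total vertical stress at mid-clay: σ_v = 18.8×2.9 + 17.4×2.4 = 96.28 kPa.
Pore pressure: u = 9.81×(5.3 − 0) = 51.993 kPa.
Initial effective stress: σ'_0 = σ_v − u = 96.28 − 51.993 = 44.287 kPa.
Stress increase at mid-clay by the 2:1 spreading method:
Δσ = qB/(B+z) = 287×1.9/(1.9+5.3) = 75.736 kPa
Final effective stress: σ'_f = σ'_0 + Δσ = 44.287 + 75.736 = 120.02 kPa.
Normally consolidated clay, so the full stress increment lies on the virgin compression line:
S_c = C_c·H/(1+e₀)·log₁₀(σ'_f/σ'_0) = 0.36×4.8/(1+1.23)×log₁₀(120.02/44.287)
    = 0.77489 × 0.43298 = 0.3355 m

S_c ≈ 0.336 m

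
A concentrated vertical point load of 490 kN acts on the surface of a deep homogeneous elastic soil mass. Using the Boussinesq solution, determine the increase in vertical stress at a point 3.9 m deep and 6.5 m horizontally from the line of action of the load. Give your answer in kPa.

Boussinesq vertical stress below a point load on an elastic half-space:
Δσ_z = 3P/(2πz²) · [1 + (r/z)²]^(−5/2)
r/z = 6.5/3.9 = 1.6667; [1+(r/z)²]^(−5/2) = 0.03605.
Δσ_z = 3×490/(2π×3.9²) × 0.03605 = 15.382 × 0.03605 = 0.5545 kPa

Δσ_z ≈ 0.555 kPa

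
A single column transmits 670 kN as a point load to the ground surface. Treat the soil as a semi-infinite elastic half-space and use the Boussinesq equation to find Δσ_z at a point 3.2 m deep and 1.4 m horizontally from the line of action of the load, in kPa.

Δσ_z ≈ 20.2 kPa

Boussinesq vertical stress below a point load on an elastic half-space:
Δσ_z = 3P/(2πz²) · [1 + (r/z)²]^(−5/2)
r/z = 1.4/3.2 = 0.4375; [1+(r/z)²]^(−5/2) = 0.64543.
Δσ_z = 3×670/(2π×3.2²) × 0.64543 = 31.24 × 0.64543 = 20.16 kPa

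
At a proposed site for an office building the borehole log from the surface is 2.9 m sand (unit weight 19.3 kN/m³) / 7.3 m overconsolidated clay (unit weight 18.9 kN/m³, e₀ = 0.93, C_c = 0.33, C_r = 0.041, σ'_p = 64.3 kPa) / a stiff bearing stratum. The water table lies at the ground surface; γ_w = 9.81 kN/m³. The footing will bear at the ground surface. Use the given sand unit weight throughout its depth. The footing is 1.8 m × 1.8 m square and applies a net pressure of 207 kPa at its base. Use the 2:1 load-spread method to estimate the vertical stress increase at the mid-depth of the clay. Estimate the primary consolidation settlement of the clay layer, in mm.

S_c ≈ 52.4 mm

Mid-depth of clay below the ground surface: z = 2.9 + 7.3/2 = 6.55 m.
Total vertical stress at mid-clay: σ_v = 19.3×2.9 + 18.9×3.65 = 124.95 kPa.
Pore pressure: u = 9.81×(6.55 − 0) = 64.255 kPa.
Initial effective stress: σ'_0 = σ_v − u = 124.95 − 64.255 = 60.695 kPa.
Stress increase at mid-clay by the 2:1 spreading method:
Δσ = qBL/((B+z)(L+z)) = 207×1.8×1.8/((1.8+6.55)(1.8+6.55)) = 9.6193 kPa
Final effective stress: σ'_f = 60.695 + 9.6193 = 70.314 kPa.
σ'_f = 70.314 > σ'_p = 64.3 kPa, so the stress path crosses the preconsolidation pressure — recompression up to σ'_p, then virgin compression beyond:
S_c = H/(1+e₀)·[C_r·log₁₀(σ'_p/σ'_0) + C_c·log₁₀(σ'_f/σ'_p)]
    = 7.3/1.93 × [0.041×log₁₀(64.3/60.695) + 0.33×log₁₀(70.314/64.3)]
    = 3.7824 × [0.0010274 + 0.012814] = 0.05235 m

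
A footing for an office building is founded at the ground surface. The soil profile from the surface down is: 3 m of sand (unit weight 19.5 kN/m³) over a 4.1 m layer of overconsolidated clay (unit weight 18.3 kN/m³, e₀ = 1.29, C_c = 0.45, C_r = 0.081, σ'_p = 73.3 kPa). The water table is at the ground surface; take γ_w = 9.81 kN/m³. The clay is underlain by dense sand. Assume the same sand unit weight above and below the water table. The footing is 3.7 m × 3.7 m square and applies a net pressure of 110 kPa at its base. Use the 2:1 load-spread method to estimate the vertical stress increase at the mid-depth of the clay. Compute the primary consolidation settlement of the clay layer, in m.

S_c ≈ 0.0222 m

Mid-depth of clay below the ground surface: z = 3 + 4.1/2 = 5.05 m.
Total vertical stress at mid-clay: σ_v = 19.5×3 + 18.3×2.05 = 96.015 kPa.
Pore pressure: u = 9.81×(5.05 − 0) = 49.541 kPa.
Initial effective stress: σ'_0 = σ_v − u = 96.015 − 49.541 = 46.474 kPa.
Stress increase at mid-clay by the 2:1 spreading method:
Δσ = qBL/((B+z)(L+z)) = 110×3.7×3.7/((3.7+5.05)(3.7+5.05)) = 19.669 kPa
Final effective stress: σ'_f = 46.474 + 19.669 = 66.143 kPa.
σ'_f = 66.143 ≤ σ'_p = 73.3 kPa, so the clay remains overconsolidated and only the recompression index applies:
S_c = C_r·H/(1+e₀)·log₁₀(σ'_f/σ'_0) = 0.081×4.1/2.29×log₁₀(66.143/46.474)
    = 0.14502 × 0.15327 = 0.02223 m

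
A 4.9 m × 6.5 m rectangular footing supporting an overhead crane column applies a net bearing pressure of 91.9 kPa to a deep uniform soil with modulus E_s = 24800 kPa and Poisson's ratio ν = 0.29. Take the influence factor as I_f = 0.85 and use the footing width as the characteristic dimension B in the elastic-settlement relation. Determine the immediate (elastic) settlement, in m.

S_e ≈ 0.0141 m

Immediate (elastic) settlement: S_e = q·B·(1−ν²)/E_s · I_f.
S_e = 91.9 × 4.9 × (1 − 0.29²) / 24800 × 0.85
    = 91.9 × 4.9 × 0.9159 / 24800 × 0.85
    = 0.01414 m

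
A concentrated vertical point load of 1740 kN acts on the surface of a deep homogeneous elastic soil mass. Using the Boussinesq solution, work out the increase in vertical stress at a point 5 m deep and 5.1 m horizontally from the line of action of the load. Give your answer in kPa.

Δσ_z ≈ 5.59 kPa

Boussinesq vertical stress below a point load on an elastic half-space:
Δσ_z = 3P/(2πz²) · [1 + (r/z)²]^(−5/2)
r/z = 5.1/5 = 1.02; [1+(r/z)²]^(−5/2) = 0.16816.
Δσ_z = 3×1740/(2π×5²) × 0.16816 = 33.232 × 0.16816 = 5.588 kPa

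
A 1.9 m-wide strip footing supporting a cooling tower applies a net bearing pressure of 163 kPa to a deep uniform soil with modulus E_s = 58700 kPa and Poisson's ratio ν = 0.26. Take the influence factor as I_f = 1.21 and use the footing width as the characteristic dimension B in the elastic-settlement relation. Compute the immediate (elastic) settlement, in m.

S_e ≈ 0.00595 m

Immediate (elastic) settlement: S_e = q·B·(1−ν²)/E_s · I_f.
S_e = 163 × 1.9 × (1 − 0.26²) / 58700 × 1.21
    = 163 × 1.9 × 0.9324 / 58700 × 1.21
    = 0.005952 m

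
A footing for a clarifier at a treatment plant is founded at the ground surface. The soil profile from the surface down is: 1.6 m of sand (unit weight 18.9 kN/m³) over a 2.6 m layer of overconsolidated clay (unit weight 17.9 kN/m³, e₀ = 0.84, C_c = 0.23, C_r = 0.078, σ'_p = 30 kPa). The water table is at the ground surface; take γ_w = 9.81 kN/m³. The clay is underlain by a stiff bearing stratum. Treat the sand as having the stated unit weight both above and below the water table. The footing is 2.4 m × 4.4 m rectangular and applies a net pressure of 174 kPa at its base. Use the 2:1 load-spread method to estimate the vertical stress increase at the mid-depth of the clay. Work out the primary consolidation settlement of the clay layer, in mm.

Mid-depth of clay below the ground surface: z = 1.6 + 2.6/2 = 2.9 m.
Total vertical stress at mid-clay: σ_v = 18.9×1.6 + 17.9×1.3 = 53.51 kPa.
Pore pressure: u = 9.81×(2.9 − 0) = 28.449 kPa.
Initial effective stress: σ'_0 = σ_v − u = 53.51 − 28.449 = 25.061 kPa.
Stress increase at mid-clay by the 2:1 spreading method:
Δσ = qBL/((B+z)(L+z)) = 174×2.4×4.4/((2.4+2.9)(4.4+2.9)) = 47.491 kPa
Final effective stress: σ'_f = 25.061 + 47.491 = 72.552 kPa.
σ'_f = 72.552 > σ'_p = 30 kPa, so the stress path crosses the preconsolidation pressure — recompression up to σ'_p, then virgin compression beyond:
S_c = H/(1+e₀)·[C_r·log₁₀(σ'_p/σ'_0) + C_c·log₁₀(σ'_f/σ'_p)]
    = 2.6/1.84 × [0.078×log₁₀(30/25.061) + 0.23×log₁₀(72.552/30)]
    = 1.413 × [0.0060936 + 0.088211] = 0.1333 m

S_c ≈ 133 mm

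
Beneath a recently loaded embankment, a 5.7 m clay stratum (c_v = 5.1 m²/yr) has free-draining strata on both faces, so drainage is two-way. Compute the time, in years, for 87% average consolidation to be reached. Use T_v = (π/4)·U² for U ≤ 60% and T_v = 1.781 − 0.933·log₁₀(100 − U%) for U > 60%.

Drainage path length: H_d = H/2 = 2.85 m (double drainage).
U > 60%: T_v = 1.781 − 0.933·log₁₀(100 − 87) = 0.74169.
t = T_v·H_d²/c_v = 0.74169×2.85²/5.1 = 1.181 years.

t ≈ 1.18 years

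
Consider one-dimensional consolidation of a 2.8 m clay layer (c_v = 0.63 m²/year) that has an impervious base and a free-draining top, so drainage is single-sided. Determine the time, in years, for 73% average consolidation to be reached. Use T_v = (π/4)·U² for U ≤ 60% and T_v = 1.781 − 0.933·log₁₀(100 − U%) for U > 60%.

t ≈ 5.54 years

Drainage path length: H_d = H = 2.8 m (single drainage).
U > 60%: T_v = 1.781 − 0.933·log₁₀(100 − 73) = 0.44554.
t = T_v·H_d²/c_v = 0.44554×2.8²/0.63 = 5.544 years.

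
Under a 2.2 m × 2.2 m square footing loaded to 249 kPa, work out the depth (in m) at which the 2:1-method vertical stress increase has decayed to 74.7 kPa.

z ≈ 1.82 m

2:1 spreading — at depth z the loaded area has grown by z in each plan dimension:
qB²/(B+z)² = Δσ_z ⇒ z = B(√(q/Δσ_z) − 1) = 2.2×(√(249/74.7) − 1) = 1.817 m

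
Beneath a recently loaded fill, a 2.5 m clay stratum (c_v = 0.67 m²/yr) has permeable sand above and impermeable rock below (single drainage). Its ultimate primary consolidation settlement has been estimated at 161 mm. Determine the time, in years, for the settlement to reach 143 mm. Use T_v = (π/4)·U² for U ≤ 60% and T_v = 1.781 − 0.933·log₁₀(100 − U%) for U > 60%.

t ≈ 7.49 years

Drainage path length: H_d = H = 2.5 m (single drainage).
U = S(t)/S_ult = 143/161 = 0.8882.
U > 60%: T_v = 1.781 − 0.933·log₁₀(100 − 88.82) = 0.8028.
t = T_v·H_d²/c_v = 0.8028×2.5²/0.67 = 7.489 years.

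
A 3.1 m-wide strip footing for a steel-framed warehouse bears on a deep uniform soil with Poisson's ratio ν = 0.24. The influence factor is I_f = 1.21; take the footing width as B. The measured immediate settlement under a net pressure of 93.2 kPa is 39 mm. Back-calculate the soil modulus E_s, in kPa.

E_s ≈ 8450 kPa

S_e = q·B·(1−ν²)/E_s · I_f  ⇒  E_s = q·B·(1−ν²)·I_f / S_e.
E_s = 93.2 × 3.1 × 0.9424 × 1.21 / 0.039 = 8448 kPa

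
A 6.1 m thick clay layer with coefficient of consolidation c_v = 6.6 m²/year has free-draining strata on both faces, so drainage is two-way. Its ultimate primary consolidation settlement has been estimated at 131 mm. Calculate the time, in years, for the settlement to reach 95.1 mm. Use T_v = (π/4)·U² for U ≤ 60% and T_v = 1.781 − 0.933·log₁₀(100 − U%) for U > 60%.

t ≈ 0.619 years

Drainage path length: H_d = H/2 = 3.05 m (double drainage).
U = S(t)/S_ult = 95.1/131 = 0.726.
U > 60%: T_v = 1.781 − 0.933·log₁₀(100 − 72.595) = 0.43951.
t = T_v·H_d²/c_v = 0.43951×3.05²/6.6 = 0.6195 years.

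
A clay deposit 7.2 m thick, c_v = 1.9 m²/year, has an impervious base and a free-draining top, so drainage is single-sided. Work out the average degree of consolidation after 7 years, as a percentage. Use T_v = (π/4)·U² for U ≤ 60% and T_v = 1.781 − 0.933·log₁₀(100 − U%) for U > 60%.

U ≈ 57.2 %

Drainage path length: H_d = H = 7.2 m (single drainage).
T_v = c_v·t/H_d² = 1.9×7/7.2² = 0.25656.
T_v = 0.25656 corresponds to the U ≤ 60% branch:
U = √(4T_v/π) = 0.5715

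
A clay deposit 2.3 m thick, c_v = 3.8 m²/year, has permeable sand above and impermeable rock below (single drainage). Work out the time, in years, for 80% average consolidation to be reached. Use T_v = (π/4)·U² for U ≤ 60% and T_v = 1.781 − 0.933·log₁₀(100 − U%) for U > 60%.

Drainage path length: H_d = H = 2.3 m (single drainage).
U > 60%: T_v = 1.781 − 0.933·log₁₀(100 − 80) = 0.56714.
t = T_v·H_d²/c_v = 0.56714×2.3²/3.8 = 0.7895 years.

t ≈ 0.79 years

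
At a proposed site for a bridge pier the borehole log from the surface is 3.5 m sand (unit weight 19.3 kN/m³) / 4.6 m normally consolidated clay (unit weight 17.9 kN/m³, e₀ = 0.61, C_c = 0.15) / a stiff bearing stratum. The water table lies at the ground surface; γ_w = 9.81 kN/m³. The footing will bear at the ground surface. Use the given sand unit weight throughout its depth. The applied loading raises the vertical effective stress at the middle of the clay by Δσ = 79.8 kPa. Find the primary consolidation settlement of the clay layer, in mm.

Mid-depth of clay below the ground surface: z = 3.5 + 4.6/2 = 5.8 m.
Total vertical stress at mid-clay: σ_v = 19.3×3.5 + 17.9×2.3 = 108.72 kPa.
Pore pressure: u = 9.81×(5.8 − 0) = 56.898 kPa.
Initial effective stress: σ'_0 = σ_v − u = 108.72 − 56.898 = 51.822 kPa.
Final effective stress: σ'_f = σ'_0 + Δσ = 51.822 + 79.8 = 131.62 kPa.
Normally consolidated clay, so the full stress increment lies on the virgin compression line:
S_c = C_c·H/(1+e₀)·log₁₀(σ'_f/σ'_0) = 0.15×4.6/(1+0.61)×log₁₀(131.62/51.822)
    = 0.42857 × 0.40481 = 0.1735 m

S_c ≈ 173 mm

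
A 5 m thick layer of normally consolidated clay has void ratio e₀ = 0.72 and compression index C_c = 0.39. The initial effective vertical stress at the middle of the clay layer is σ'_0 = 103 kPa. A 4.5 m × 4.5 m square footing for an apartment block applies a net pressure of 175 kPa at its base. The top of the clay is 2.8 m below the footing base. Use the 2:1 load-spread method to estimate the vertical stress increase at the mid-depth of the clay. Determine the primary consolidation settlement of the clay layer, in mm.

S_c ≈ 151 mm

Mid-depth of clay below the footing base: z = 2.8 + 5/2 = 5.3 m.
Stress increase at mid-clay by the 2:1 spreading method:
Δσ = qBL/((B+z)(L+z)) = 175×4.5×4.5/((4.5+5.3)(4.5+5.3)) = 36.899 kPa
Final effective stress: σ'_f = σ'_0 + Δσ = 103 + 36.899 = 139.9 kPa.
Normally consolidated clay, so the full stress increment lies on the virgin compression line:
S_c = C_c·H/(1+e₀)·log₁₀(σ'_f/σ'_0) = 0.39×5/(1+0.72)×log₁₀(139.9/103)
    = 1.1337 × 0.13298 = 0.1508 m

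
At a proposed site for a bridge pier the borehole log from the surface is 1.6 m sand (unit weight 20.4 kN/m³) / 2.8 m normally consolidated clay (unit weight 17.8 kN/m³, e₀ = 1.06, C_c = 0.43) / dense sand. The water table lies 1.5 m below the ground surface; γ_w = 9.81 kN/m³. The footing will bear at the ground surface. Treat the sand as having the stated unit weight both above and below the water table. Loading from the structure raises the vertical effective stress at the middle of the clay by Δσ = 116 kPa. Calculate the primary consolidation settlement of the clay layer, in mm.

S_c ≈ 333 mm

Mid-depth of clay below the ground surface: z = 1.6 + 2.8/2 = 3 m.
Total vertical stress at mid-clay: σ_v = 20.4×1.6 + 17.8×1.4 = 57.56 kPa.
Pore pressure: u = 9.81×(3 − 1.5) = 14.715 kPa.
Initial effective stress: σ'_0 = σ_v − u = 57.56 − 14.715 = 42.845 kPa.
Final effective stress: σ'_f = σ'_0 + Δσ = 42.845 + 116 = 158.84 kPa.
Normally consolidated clay, so the full stress increment lies on the virgin compression line:
S_c = C_c·H/(1+e₀)·log₁₀(σ'_f/σ'_0) = 0.43×2.8/(1+1.06)×log₁₀(158.84/42.845)
    = 0.58447 × 0.56906 = 0.3326 m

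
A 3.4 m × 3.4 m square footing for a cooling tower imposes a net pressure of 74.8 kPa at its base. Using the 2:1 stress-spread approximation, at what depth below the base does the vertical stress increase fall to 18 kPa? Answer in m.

z ≈ 3.53 m

2:1 spreading — at depth z the loaded area has grown by z in each plan dimension:
qB²/(B+z)² = Δσ_z ⇒ z = B(√(q/Δσ_z) − 1) = 3.4×(√(74.8/18) − 1) = 3.531 m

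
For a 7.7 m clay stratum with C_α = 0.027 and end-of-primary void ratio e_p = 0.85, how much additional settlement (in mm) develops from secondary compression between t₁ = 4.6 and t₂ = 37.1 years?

Secondary compression: S_s = C_α·H/(1+e_p)·log₁₀(t₂/t₁)
S_s = 0.027×7.7/(1+0.85)×log₁₀(37.1/4.6)
    = 0.1124 × 0.9066 = 0.1019 m

S_s ≈ 102 mm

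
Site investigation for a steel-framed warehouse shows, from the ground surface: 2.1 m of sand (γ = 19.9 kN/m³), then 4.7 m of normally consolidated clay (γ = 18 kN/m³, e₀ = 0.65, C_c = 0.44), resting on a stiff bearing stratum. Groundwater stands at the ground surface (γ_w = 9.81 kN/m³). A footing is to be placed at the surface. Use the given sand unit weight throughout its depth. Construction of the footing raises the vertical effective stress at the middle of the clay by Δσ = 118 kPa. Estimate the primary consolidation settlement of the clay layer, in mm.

Mid-depth of clay below the ground surface: z = 2.1 + 4.7/2 = 4.45 m.
Total vertical stress at mid-clay: σ_v = 19.9×2.1 + 18×2.35 = 84.09 kPa.
Pore pressure: u = 9.81×(4.45 − 0) = 43.655 kPa.
Initial effective stress: σ'_0 = σ_v − u = 84.09 − 43.655 = 40.435 kPa.
Final effective stress: σ'_f = σ'_0 + Δσ = 40.435 + 118 = 158.44 kPa.
Normally consolidated clay, so the full stress increment lies on the virgin compression line:
S_c = C_c·H/(1+e₀)·log₁₀(σ'_f/σ'_0) = 0.44×4.7/(1+0.65)×log₁₀(158.44/40.435)
    = 1.2533 × 0.59311 = 0.7433 m

S_c ≈ 743 mm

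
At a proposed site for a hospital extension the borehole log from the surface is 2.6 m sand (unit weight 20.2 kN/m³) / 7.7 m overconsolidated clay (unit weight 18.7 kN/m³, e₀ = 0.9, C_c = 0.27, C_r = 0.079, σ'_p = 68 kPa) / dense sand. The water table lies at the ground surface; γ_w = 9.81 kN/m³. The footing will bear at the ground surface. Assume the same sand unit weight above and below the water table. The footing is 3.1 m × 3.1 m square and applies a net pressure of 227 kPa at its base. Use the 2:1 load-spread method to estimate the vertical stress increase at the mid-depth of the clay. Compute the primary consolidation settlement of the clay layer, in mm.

S_c ≈ 122 mm

Mid-depth of clay below the ground surface: z = 2.6 + 7.7/2 = 6.45 m.
Total vertical stress at mid-clay: σ_v = 20.2×2.6 + 18.7×3.85 = 124.52 kPa.
Pore pressure: u = 9.81×(6.45 − 0) = 63.275 kPa.
Initial effective stress: σ'_0 = σ_v − u = 124.52 − 63.275 = 61.245 kPa.
Stress increase at mid-clay by the 2:1 spreading method:
Δσ = qBL/((B+z)(L+z)) = 227×3.1×3.1/((3.1+6.45)(3.1+6.45)) = 23.919 kPa
Final effective stress: σ'_f = 61.245 + 23.919 = 85.164 kPa.
σ'_f = 85.164 > σ'_p = 68 kPa, so the stress path crosses the preconsolidation pressure — recompression up to σ'_p, then virgin compression beyond:
S_c = H/(1+e₀)·[C_r·log₁₀(σ'_p/σ'_0) + C_c·log₁₀(σ'_f/σ'_p)]
    = 7.7/1.9 × [0.079×log₁₀(68/61.245) + 0.27×log₁₀(85.164/68)]
    = 4.0526 × [0.0035896 + 0.026392] = 0.1215 m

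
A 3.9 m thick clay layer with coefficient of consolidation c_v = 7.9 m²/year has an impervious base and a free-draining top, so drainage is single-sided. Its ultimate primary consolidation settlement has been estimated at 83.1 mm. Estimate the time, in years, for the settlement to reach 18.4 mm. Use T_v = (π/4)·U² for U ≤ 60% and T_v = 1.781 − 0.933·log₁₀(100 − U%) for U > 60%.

Drainage path length: H_d = H = 3.9 m (single drainage).
U = S(t)/S_ult = 18.4/83.1 = 0.2214.
U ≤ 60%: T_v = (π/4)·U² = (π/4)×0.22142² = 0.038506.
t = T_v·H_d²/c_v = 0.038506×3.9²/7.9 = 0.07414 years.

t ≈ 0.0741 years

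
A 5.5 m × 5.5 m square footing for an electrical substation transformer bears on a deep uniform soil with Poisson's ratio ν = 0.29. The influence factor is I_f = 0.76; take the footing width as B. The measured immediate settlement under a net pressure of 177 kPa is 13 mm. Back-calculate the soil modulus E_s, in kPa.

S_e = q·B·(1−ν²)/E_s · I_f  ⇒  E_s = q·B·(1−ν²)·I_f / S_e.
E_s = 177 × 5.5 × 0.9159 × 0.76 / 0.013 = 52130 kPa

E_s ≈ 52100 kPa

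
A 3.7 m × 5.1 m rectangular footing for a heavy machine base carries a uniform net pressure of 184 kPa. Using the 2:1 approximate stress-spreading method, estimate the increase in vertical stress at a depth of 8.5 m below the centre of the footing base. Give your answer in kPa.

Δσ_z ≈ 20.9 kPa

By the 2:1 method the load spreads at 1 horizontal : 2 vertical, so at depth z the loaded area has grown by z in each plan dimension:
Δσ = qBL/((B+z)(L+z)) = 184×3.7×5.1/((3.7+8.5)(5.1+8.5)) = 20.926 kPa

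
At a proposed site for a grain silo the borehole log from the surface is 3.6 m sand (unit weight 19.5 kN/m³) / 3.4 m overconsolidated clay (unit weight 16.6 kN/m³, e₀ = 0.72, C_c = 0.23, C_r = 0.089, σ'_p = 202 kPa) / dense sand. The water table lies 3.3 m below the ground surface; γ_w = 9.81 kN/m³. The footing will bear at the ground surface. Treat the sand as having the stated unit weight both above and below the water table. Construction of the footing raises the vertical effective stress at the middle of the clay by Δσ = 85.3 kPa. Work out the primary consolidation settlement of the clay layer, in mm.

Mid-depth of clay below the ground surface: z = 3.6 + 3.4/2 = 5.3 m.
Total vertical stress at mid-clay: σ_v = 19.5×3.6 + 16.6×1.7 = 98.42 kPa.
Pore pressure: u = 9.81×(5.3 − 3.3) = 19.62 kPa.
Initial effective stress: σ'_0 = σ_v − u = 98.42 − 19.62 = 78.8 kPa.
Final effective stress: σ'_f = 78.8 + 85.3 = 164.1 kPa.
σ'_f = 164.1 ≤ σ'_p = 202 kPa, so the clay remains overconsolidated and only the recompression index applies:
S_c = C_r·H/(1+e₀)·log₁₀(σ'_f/σ'_0) = 0.089×3.4/1.72×log₁₀(164.1/78.8)
    = 0.17593 × 0.31858 = 0.05605 m

S_c ≈ 56 mm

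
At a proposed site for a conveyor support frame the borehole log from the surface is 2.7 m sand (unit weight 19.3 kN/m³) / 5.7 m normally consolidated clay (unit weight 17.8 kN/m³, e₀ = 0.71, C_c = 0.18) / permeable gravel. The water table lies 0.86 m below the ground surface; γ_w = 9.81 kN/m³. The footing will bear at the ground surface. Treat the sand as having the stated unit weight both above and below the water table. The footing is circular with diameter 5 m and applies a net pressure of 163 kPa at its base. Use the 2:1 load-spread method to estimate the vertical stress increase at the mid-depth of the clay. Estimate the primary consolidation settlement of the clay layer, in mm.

Mid-depth of clay below the ground surface: z = 2.7 + 5.7/2 = 5.55 m.
Total vertical stress at mid-clay: σ_v = 19.3×2.7 + 17.8×2.85 = 102.84 kPa.
Pore pressure: u = 9.81×(5.55 − 0.86) = 46.009 kPa.
Initial effective stress: σ'_0 = σ_v − u = 102.84 − 46.009 = 56.831 kPa.
Stress increase at mid-clay by the 2:1 spreading method:
Δσ ≈ qD²/(D+z)² = 163×5²/(5+5.55)² = 36.612 kPa
Final effective stress: σ'_f = σ'_0 + Δσ = 56.831 + 36.612 = 93.443 kPa.
Normally consolidated clay, so the full stress increment lies on the virgin compression line:
S_c = C_c·H/(1+e₀)·log₁₀(σ'_f/σ'_0) = 0.18×5.7/(1+0.71)×log₁₀(93.443/56.831)
    = 0.6 × 0.21596 = 0.1296 m

S_c ≈ 130 mm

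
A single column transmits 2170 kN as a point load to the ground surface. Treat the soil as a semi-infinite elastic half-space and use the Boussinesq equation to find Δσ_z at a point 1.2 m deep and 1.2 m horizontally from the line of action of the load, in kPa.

Boussinesq vertical stress below a point load on an elastic half-space:
Δσ_z = 3P/(2πz²) · [1 + (r/z)²]^(−5/2)
r/z = 1.2/1.2 = 1; [1+(r/z)²]^(−5/2) = 0.17678.
Δσ_z = 3×2170/(2π×1.2²) × 0.17678 = 719.51 × 0.17678 = 127.2 kPa

Δσ_z ≈ 127 kPa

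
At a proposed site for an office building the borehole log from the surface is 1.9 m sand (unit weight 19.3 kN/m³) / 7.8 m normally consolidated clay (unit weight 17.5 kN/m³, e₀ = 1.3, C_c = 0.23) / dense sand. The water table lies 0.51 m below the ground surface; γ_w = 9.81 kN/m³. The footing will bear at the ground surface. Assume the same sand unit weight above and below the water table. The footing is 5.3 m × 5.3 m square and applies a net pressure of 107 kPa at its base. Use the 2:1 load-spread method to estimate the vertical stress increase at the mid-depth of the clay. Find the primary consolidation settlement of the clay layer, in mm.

Mid-depth of clay below the ground surface: z = 1.9 + 7.8/2 = 5.8 m.
Total vertical stress at mid-clay: σ_v = 19.3×1.9 + 17.5×3.9 = 104.92 kPa.
Pore pressure: u = 9.81×(5.8 − 0.51) = 51.895 kPa.
Initial effective stress: σ'_0 = σ_v − u = 104.92 − 51.895 = 53.025 kPa.
Stress increase at mid-clay by the 2:1 spreading method:
Δσ = qBL/((B+z)(L+z)) = 107×5.3×5.3/((5.3+5.8)(5.3+5.8)) = 24.394 kPa
Final effective stress: σ'_f = σ'_0 + Δσ = 53.025 + 24.394 = 77.419 kPa.
Normally consolidated clay, so the full stress increment lies on the virgin compression line:
S_c = C_c·H/(1+e₀)·log₁₀(σ'_f/σ'_0) = 0.23×7.8/(1+1.3)×log₁₀(77.419/53.025)
    = 0.78 × 0.16437 = 0.1282 m

S_c ≈ 128 mm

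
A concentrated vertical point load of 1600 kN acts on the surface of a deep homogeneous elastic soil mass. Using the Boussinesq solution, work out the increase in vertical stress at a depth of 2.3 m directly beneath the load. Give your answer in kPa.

Boussinesq vertical stress below a point load on an elastic half-space:
Δσ_z = 3P/(2πz²) · [1 + (r/z)²]^(−5/2)
r/z = 0/2.3 = 0; [1+(r/z)²]^(−5/2) = 1.
Δσ_z = 3×1600/(2π×2.3²) × 1 = 144.41 × 1 = 144.4 kPa

Δσ_z ≈ 144 kPa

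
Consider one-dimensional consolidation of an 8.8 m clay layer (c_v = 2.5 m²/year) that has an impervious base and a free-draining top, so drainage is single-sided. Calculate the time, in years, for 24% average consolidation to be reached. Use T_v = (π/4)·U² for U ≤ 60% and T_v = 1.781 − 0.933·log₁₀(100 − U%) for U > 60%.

t ≈ 1.4 years

Drainage path length: H_d = H = 8.8 m (single drainage).
U ≤ 60%: T_v = (π/4)·U² = (π/4)×0.24² = 0.045239.
t = T_v·H_d²/c_v = 0.045239×8.8²/2.5 = 1.401 years.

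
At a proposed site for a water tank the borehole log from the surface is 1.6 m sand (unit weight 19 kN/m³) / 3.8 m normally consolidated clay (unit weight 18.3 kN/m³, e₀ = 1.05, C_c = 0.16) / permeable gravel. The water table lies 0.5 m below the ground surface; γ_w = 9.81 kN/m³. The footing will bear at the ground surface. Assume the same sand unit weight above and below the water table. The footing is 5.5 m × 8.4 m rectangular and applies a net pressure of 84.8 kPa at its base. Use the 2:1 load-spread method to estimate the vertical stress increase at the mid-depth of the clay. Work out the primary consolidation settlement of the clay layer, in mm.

S_c ≈ 90.8 mm

Mid-depth of clay below the ground surface: z = 1.6 + 3.8/2 = 3.5 m.
Total vertical stress at mid-clay: σ_v = 19×1.6 + 18.3×1.9 = 65.17 kPa.
Pore pressure: u = 9.81×(3.5 − 0.5) = 29.43 kPa.
Initial effective stress: σ'_0 = σ_v − u = 65.17 − 29.43 = 35.74 kPa.
Stress increase at mid-clay by the 2:1 spreading method:
Δσ = qBL/((B+z)(L+z)) = 84.8×5.5×8.4/((5.5+3.5)(8.4+3.5)) = 36.58 kPa
Final effective stress: σ'_f = σ'_0 + Δσ = 35.74 + 36.58 = 72.32 kPa.
Normally consolidated clay, so the full stress increment lies on the virgin compression line:
S_c = C_c·H/(1+e₀)·log₁₀(σ'_f/σ'_0) = 0.16×3.8/(1+1.05)×log₁₀(72.32/35.74)
    = 0.29659 × 0.3061 = 0.09079 m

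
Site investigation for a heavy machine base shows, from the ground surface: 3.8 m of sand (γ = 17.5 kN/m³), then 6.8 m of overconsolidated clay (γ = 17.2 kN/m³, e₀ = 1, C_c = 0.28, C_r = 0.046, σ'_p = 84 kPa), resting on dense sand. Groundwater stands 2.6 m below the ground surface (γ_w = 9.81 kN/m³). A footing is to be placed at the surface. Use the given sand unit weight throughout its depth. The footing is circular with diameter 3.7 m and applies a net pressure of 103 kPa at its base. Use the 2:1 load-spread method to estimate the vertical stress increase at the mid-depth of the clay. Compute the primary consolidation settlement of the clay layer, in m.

S_c ≈ 0.0398 m

Mid-depth of clay below the ground surface: z = 3.8 + 6.8/2 = 7.2 m.
Total vertical stress at mid-clay: σ_v = 17.5×3.8 + 17.2×3.4 = 124.98 kPa.
Pore pressure: u = 9.81×(7.2 − 2.6) = 45.126 kPa.
Initial effective stress: σ'_0 = σ_v − u = 124.98 − 45.126 = 79.854 kPa.
Stress increase at mid-clay by the 2:1 spreading method:
Δσ ≈ qD²/(D+z)² = 103×3.7²/(3.7+7.2)² = 11.868 kPa
Final effective stress: σ'_f = 79.854 + 11.868 = 91.722 kPa.
σ'_f = 91.722 > σ'_p = 84 kPa, so the stress path crosses the preconsolidation pressure — recompression up to σ'_p, then virgin compression beyond:
S_c = H/(1+e₀)·[C_r·log₁₀(σ'_p/σ'_0) + C_c·log₁₀(σ'_f/σ'_p)]
    = 6.8/2 × [0.046×log₁₀(84/79.854) + 0.28×log₁₀(91.722/84)]
    = 3.4 × [0.0010112 + 0.010694] = 0.0398 m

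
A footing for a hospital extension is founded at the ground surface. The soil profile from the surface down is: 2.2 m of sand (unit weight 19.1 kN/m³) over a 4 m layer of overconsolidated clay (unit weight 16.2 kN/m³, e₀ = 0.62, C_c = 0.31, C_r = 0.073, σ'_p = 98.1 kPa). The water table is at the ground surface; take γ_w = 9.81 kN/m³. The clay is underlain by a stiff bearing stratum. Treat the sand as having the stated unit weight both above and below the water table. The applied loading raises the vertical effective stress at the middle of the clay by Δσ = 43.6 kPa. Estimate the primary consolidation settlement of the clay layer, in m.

S_c ≈ 0.0656 m

Mid-depth of clay below the ground surface: z = 2.2 + 4/2 = 4.2 m.
Total vertical stress at mid-clay: σ_v = 19.1×2.2 + 16.2×2 = 74.42 kPa.
Pore pressure: u = 9.81×(4.2 − 0) = 41.202 kPa.
Initial effective stress: σ'_0 = σ_v − u = 74.42 − 41.202 = 33.218 kPa.
Final effective stress: σ'_f = 33.218 + 43.6 = 76.818 kPa.
σ'_f = 76.818 ≤ σ'_p = 98.1 kPa, so the clay remains overconsolidated and only the recompression index applies:
S_c = C_r·H/(1+e₀)·log₁₀(σ'_f/σ'_0) = 0.073×4/1.62×log₁₀(76.818/33.218)
    = 0.18024 × 0.36409 = 0.06563 m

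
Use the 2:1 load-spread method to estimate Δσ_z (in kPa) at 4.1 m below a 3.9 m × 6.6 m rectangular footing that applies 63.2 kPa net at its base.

By the 2:1 method the load spreads at 1 horizontal : 2 vertical, so at depth z the loaded area has grown by z in each plan dimension:
Δσ = qBL/((B+z)(L+z)) = 63.2×3.9×6.6/((3.9+4.1)(6.6+4.1)) = 19.004 kPa

Δσ_z ≈ 19 kPa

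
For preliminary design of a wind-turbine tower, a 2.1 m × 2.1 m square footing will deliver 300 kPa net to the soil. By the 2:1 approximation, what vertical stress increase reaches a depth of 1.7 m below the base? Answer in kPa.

Δσ_z ≈ 91.6 kPa

By the 2:1 method the load spreads at 1 horizontal : 2 vertical, so at depth z the loaded area has grown by z in each plan dimension:
Δσ = qBL/((B+z)(L+z)) = 300×2.1×2.1/((2.1+1.7)(2.1+1.7)) = 91.62 kPa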